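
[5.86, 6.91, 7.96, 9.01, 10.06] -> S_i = 5.86 + 1.05*i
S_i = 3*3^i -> [3, 9, 27, 81, 243]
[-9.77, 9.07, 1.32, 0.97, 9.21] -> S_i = Random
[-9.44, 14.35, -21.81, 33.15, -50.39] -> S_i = -9.44*(-1.52)^i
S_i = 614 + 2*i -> [614, 616, 618, 620, 622]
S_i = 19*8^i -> [19, 152, 1216, 9728, 77824]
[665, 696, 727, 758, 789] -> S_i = 665 + 31*i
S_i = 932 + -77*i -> [932, 855, 778, 701, 624]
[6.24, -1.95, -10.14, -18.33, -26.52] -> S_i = 6.24 + -8.19*i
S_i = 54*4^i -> [54, 216, 864, 3456, 13824]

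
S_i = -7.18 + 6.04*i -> [-7.18, -1.14, 4.9, 10.94, 16.98]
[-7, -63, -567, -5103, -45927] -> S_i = -7*9^i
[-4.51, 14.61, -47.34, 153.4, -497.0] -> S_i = -4.51*(-3.24)^i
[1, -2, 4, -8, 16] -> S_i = 1*-2^i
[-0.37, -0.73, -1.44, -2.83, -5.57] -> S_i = -0.37*1.97^i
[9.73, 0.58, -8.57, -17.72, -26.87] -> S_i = 9.73 + -9.15*i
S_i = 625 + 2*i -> [625, 627, 629, 631, 633]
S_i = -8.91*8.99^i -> [-8.91, -80.1, -720.11, -6473.76, -58199.13]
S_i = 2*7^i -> [2, 14, 98, 686, 4802]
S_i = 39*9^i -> [39, 351, 3159, 28431, 255879]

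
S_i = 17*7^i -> [17, 119, 833, 5831, 40817]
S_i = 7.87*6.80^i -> [7.87, 53.52, 363.91, 2474.58, 16827.14]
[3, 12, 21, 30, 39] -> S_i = 3 + 9*i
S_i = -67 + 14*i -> [-67, -53, -39, -25, -11]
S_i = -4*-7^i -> [-4, 28, -196, 1372, -9604]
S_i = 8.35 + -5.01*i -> [8.35, 3.34, -1.67, -6.68, -11.69]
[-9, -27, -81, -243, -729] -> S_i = -9*3^i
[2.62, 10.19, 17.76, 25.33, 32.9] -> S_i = 2.62 + 7.57*i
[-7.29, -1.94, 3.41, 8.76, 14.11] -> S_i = -7.29 + 5.35*i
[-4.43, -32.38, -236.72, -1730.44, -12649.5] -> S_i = -4.43*7.31^i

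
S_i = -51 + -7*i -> [-51, -58, -65, -72, -79]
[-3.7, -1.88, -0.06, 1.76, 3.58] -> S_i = -3.70 + 1.82*i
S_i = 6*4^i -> [6, 24, 96, 384, 1536]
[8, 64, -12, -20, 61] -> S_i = Random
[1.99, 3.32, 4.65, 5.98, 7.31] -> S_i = 1.99 + 1.33*i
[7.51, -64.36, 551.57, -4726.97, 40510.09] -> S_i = 7.51*(-8.57)^i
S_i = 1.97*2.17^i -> [1.97, 4.27, 9.28, 20.13, 43.68]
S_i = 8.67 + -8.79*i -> [8.67, -0.12, -8.91, -17.7, -26.49]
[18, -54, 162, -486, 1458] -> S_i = 18*-3^i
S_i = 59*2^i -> [59, 118, 236, 472, 944]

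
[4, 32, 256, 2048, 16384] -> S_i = 4*8^i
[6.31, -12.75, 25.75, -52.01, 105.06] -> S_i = 6.31*(-2.02)^i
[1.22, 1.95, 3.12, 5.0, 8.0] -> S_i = 1.22*1.60^i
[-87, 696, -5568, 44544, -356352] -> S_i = -87*-8^i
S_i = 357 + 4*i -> [357, 361, 365, 369, 373]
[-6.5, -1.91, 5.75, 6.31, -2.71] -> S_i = Random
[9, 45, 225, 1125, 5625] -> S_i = 9*5^i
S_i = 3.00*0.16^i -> [3.0, 0.48, 0.08, 0.01, 0.0]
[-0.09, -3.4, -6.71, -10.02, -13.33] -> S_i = -0.09 + -3.31*i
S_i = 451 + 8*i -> [451, 459, 467, 475, 483]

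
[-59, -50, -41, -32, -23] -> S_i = -59 + 9*i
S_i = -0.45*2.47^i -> [-0.45, -1.11, -2.75, -6.78, -16.75]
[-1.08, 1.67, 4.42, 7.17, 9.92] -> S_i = -1.08 + 2.75*i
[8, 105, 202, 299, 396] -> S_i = 8 + 97*i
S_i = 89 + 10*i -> [89, 99, 109, 119, 129]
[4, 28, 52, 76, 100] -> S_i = 4 + 24*i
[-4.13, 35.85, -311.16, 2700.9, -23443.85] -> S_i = -4.13*(-8.68)^i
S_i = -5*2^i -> [-5, -10, -20, -40, -80]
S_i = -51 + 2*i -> [-51, -49, -47, -45, -43]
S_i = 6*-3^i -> [6, -18, 54, -162, 486]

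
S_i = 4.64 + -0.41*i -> [4.64, 4.23, 3.82, 3.41, 3.0]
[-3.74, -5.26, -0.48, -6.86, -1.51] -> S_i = Random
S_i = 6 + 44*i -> [6, 50, 94, 138, 182]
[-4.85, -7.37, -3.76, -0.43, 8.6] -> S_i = Random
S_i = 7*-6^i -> [7, -42, 252, -1512, 9072]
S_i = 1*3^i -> [1, 3, 9, 27, 81]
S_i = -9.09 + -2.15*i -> [-9.09, -11.24, -13.39, -15.54, -17.69]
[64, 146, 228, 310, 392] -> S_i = 64 + 82*i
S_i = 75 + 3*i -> [75, 78, 81, 84, 87]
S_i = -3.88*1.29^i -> [-3.88, -5.01, -6.46, -8.33, -10.74]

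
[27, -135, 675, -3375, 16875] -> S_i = 27*-5^i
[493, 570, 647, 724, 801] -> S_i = 493 + 77*i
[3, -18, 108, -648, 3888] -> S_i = 3*-6^i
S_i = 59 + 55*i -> [59, 114, 169, 224, 279]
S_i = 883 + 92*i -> [883, 975, 1067, 1159, 1251]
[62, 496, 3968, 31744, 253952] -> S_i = 62*8^i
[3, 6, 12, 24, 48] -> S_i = 3*2^i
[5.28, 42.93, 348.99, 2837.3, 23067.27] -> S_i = 5.28*8.13^i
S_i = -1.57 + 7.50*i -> [-1.57, 5.93, 13.43, 20.93, 28.43]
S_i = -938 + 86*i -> [-938, -852, -766, -680, -594]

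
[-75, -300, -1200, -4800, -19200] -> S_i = -75*4^i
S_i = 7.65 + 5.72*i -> [7.65, 13.37, 19.09, 24.81, 30.53]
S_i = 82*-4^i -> [82, -328, 1312, -5248, 20992]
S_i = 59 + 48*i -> [59, 107, 155, 203, 251]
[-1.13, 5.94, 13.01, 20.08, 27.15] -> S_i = -1.13 + 7.07*i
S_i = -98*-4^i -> [-98, 392, -1568, 6272, -25088]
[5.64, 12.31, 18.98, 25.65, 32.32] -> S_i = 5.64 + 6.67*i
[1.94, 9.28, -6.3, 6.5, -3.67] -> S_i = Random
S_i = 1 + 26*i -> [1, 27, 53, 79, 105]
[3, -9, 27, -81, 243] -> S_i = 3*-3^i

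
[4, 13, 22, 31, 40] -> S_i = 4 + 9*i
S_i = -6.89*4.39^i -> [-6.89, -30.25, -132.78, -582.93, -2559.04]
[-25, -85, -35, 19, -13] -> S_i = Random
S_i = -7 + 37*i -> [-7, 30, 67, 104, 141]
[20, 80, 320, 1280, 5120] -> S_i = 20*4^i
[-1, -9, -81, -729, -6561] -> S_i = -1*9^i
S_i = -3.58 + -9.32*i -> [-3.58, -12.9, -22.22, -31.54, -40.86]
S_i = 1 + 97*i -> [1, 98, 195, 292, 389]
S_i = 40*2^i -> [40, 80, 160, 320, 640]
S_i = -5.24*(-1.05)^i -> [-5.24, 5.5, -5.78, 6.07, -6.37]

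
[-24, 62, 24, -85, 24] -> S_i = Random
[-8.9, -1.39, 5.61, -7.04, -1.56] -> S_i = Random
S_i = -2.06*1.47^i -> [-2.06, -3.03, -4.45, -6.54, -9.62]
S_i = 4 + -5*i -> [4, -1, -6, -11, -16]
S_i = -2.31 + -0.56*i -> [-2.31, -2.87, -3.43, -3.99, -4.55]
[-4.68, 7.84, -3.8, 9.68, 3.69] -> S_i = Random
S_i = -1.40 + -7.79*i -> [-1.4, -9.19, -16.98, -24.77, -32.56]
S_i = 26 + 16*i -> [26, 42, 58, 74, 90]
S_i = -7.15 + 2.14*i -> [-7.15, -5.01, -2.87, -0.73, 1.41]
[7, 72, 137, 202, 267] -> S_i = 7 + 65*i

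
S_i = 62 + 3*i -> [62, 65, 68, 71, 74]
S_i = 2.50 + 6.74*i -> [2.5, 9.24, 15.98, 22.72, 29.46]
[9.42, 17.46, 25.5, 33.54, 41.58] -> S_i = 9.42 + 8.04*i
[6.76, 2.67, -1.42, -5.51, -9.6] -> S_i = 6.76 + -4.09*i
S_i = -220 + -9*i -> [-220, -229, -238, -247, -256]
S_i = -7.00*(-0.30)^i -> [-7.0, 2.1, -0.63, 0.19, -0.06]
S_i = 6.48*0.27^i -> [6.48, 1.75, 0.47, 0.13, 0.03]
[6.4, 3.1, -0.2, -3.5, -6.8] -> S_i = 6.40 + -3.30*i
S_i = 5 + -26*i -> [5, -21, -47, -73, -99]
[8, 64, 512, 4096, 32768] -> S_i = 8*8^i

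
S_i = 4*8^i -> [4, 32, 256, 2048, 16384]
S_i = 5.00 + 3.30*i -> [5.0, 8.3, 11.6, 14.9, 18.2]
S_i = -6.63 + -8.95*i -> [-6.63, -15.58, -24.53, -33.48, -42.43]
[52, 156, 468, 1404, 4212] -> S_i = 52*3^i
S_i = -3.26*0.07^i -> [-3.26, -0.23, -0.02, -0.0, -0.0]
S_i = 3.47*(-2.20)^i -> [3.47, -7.63, 16.79, -36.95, 81.29]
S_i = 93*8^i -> [93, 744, 5952, 47616, 380928]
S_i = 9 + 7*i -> [9, 16, 23, 30, 37]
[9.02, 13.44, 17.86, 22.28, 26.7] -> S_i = 9.02 + 4.42*i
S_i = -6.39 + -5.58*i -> [-6.39, -11.97, -17.55, -23.13, -28.71]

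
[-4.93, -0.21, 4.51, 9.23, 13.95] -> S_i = -4.93 + 4.72*i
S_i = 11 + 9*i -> [11, 20, 29, 38, 47]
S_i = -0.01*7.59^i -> [-0.01, -0.08, -0.58, -4.37, -33.19]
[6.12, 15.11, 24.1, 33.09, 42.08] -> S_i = 6.12 + 8.99*i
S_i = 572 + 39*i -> [572, 611, 650, 689, 728]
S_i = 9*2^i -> [9, 18, 36, 72, 144]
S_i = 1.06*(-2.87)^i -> [1.06, -3.04, 8.73, -25.06, 71.92]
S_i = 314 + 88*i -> [314, 402, 490, 578, 666]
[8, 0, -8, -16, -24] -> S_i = 8 + -8*i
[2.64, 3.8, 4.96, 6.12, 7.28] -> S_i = 2.64 + 1.16*i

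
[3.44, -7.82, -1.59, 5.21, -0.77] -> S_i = Random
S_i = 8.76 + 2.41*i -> [8.76, 11.17, 13.58, 15.99, 18.4]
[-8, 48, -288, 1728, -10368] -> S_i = -8*-6^i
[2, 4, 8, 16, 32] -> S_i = 2*2^i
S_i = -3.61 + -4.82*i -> [-3.61, -8.43, -13.25, -18.07, -22.89]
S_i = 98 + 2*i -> [98, 100, 102, 104, 106]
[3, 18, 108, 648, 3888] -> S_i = 3*6^i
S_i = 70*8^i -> [70, 560, 4480, 35840, 286720]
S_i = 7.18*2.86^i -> [7.18, 20.53, 58.73, 167.97, 480.38]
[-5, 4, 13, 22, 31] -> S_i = -5 + 9*i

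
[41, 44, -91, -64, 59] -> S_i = Random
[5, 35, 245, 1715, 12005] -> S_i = 5*7^i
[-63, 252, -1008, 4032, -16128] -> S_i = -63*-4^i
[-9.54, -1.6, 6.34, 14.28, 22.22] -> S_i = -9.54 + 7.94*i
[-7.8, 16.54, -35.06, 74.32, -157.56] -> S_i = -7.80*(-2.12)^i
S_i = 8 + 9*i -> [8, 17, 26, 35, 44]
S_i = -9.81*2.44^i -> [-9.81, -23.94, -58.4, -142.51, -347.72]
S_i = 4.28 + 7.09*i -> [4.28, 11.37, 18.46, 25.55, 32.64]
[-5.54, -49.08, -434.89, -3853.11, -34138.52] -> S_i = -5.54*8.86^i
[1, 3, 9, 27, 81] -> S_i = 1*3^i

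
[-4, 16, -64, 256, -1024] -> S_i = -4*-4^i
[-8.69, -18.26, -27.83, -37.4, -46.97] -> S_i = -8.69 + -9.57*i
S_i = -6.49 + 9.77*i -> [-6.49, 3.28, 13.05, 22.82, 32.59]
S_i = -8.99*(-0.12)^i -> [-8.99, 1.08, -0.13, 0.02, -0.0]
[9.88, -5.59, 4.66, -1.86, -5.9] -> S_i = Random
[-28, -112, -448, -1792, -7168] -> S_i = -28*4^i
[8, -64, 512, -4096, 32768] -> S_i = 8*-8^i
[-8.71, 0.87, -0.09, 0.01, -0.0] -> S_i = -8.71*(-0.10)^i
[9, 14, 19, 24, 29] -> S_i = 9 + 5*i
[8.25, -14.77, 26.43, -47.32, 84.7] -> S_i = 8.25*(-1.79)^i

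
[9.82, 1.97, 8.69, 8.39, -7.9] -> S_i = Random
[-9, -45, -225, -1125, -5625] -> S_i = -9*5^i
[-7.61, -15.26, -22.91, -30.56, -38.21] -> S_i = -7.61 + -7.65*i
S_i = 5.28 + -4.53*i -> [5.28, 0.75, -3.78, -8.31, -12.84]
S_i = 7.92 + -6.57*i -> [7.92, 1.35, -5.22, -11.79, -18.36]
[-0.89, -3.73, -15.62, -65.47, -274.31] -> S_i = -0.89*4.19^i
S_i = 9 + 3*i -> [9, 12, 15, 18, 21]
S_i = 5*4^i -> [5, 20, 80, 320, 1280]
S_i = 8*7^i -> [8, 56, 392, 2744, 19208]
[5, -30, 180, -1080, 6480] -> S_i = 5*-6^i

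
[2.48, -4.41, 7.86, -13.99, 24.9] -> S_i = 2.48*(-1.78)^i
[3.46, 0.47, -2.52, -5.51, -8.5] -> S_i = 3.46 + -2.99*i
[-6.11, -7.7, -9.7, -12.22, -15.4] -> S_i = -6.11*1.26^i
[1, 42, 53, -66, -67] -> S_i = Random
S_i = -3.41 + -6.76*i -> [-3.41, -10.17, -16.93, -23.69, -30.45]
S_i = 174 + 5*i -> [174, 179, 184, 189, 194]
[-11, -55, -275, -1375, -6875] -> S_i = -11*5^i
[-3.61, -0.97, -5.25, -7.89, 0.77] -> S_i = Random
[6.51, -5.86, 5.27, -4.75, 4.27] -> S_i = 6.51*(-0.90)^i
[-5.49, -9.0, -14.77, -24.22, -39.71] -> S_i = -5.49*1.64^i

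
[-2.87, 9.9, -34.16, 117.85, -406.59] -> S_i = -2.87*(-3.45)^i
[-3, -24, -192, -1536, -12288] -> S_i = -3*8^i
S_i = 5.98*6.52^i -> [5.98, 38.99, 254.21, 1657.46, 10806.66]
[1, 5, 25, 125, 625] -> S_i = 1*5^i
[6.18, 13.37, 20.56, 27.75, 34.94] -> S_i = 6.18 + 7.19*i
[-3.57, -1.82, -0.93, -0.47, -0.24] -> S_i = -3.57*0.51^i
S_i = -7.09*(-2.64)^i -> [-7.09, 18.72, -49.41, 130.45, -344.4]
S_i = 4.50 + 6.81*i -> [4.5, 11.31, 18.12, 24.93, 31.74]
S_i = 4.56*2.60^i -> [4.56, 11.86, 30.83, 80.15, 208.38]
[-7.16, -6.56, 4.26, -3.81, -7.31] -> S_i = Random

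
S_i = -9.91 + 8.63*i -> [-9.91, -1.28, 7.35, 15.98, 24.61]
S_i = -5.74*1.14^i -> [-5.74, -6.54, -7.46, -8.5, -9.69]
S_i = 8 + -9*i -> [8, -1, -10, -19, -28]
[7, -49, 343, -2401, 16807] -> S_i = 7*-7^i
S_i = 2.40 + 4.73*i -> [2.4, 7.13, 11.86, 16.59, 21.32]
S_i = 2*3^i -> [2, 6, 18, 54, 162]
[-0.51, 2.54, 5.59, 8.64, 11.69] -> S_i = -0.51 + 3.05*i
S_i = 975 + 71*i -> [975, 1046, 1117, 1188, 1259]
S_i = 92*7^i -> [92, 644, 4508, 31556, 220892]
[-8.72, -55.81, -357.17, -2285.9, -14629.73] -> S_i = -8.72*6.40^i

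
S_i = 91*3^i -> [91, 273, 819, 2457, 7371]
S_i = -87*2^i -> [-87, -174, -348, -696, -1392]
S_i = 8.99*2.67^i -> [8.99, 24.0, 64.09, 171.12, 456.88]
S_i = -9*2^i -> [-9, -18, -36, -72, -144]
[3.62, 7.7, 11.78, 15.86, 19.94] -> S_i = 3.62 + 4.08*i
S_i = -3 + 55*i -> [-3, 52, 107, 162, 217]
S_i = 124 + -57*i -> [124, 67, 10, -47, -104]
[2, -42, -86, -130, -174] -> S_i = 2 + -44*i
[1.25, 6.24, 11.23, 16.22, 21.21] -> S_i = 1.25 + 4.99*i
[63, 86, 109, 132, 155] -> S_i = 63 + 23*i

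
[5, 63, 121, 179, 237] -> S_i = 5 + 58*i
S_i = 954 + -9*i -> [954, 945, 936, 927, 918]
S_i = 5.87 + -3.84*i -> [5.87, 2.03, -1.81, -5.65, -9.49]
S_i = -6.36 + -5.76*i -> [-6.36, -12.12, -17.88, -23.64, -29.4]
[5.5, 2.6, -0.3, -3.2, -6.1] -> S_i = 5.50 + -2.90*i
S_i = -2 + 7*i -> [-2, 5, 12, 19, 26]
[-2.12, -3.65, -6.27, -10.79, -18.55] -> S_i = -2.12*1.72^i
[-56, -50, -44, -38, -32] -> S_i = -56 + 6*i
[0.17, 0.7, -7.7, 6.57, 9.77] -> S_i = Random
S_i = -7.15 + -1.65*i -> [-7.15, -8.8, -10.45, -12.1, -13.75]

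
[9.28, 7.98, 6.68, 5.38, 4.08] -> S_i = 9.28 + -1.30*i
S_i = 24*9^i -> [24, 216, 1944, 17496, 157464]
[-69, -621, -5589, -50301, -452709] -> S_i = -69*9^i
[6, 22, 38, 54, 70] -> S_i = 6 + 16*i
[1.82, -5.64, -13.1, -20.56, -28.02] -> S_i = 1.82 + -7.46*i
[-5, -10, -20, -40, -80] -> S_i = -5*2^i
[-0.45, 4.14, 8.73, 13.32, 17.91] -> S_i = -0.45 + 4.59*i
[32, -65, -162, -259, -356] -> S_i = 32 + -97*i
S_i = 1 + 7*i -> [1, 8, 15, 22, 29]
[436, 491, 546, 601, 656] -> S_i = 436 + 55*i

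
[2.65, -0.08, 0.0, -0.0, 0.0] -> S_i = 2.65*(-0.03)^i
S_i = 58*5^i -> [58, 290, 1450, 7250, 36250]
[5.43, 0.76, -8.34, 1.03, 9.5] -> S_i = Random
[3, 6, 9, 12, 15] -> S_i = 3 + 3*i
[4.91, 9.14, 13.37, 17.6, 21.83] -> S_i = 4.91 + 4.23*i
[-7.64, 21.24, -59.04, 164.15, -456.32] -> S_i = -7.64*(-2.78)^i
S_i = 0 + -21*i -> [0, -21, -42, -63, -84]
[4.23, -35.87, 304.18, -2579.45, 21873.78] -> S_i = 4.23*(-8.48)^i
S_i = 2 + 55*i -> [2, 57, 112, 167, 222]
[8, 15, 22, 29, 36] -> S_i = 8 + 7*i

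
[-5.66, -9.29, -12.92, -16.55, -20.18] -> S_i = -5.66 + -3.63*i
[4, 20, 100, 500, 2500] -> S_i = 4*5^i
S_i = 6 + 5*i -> [6, 11, 16, 21, 26]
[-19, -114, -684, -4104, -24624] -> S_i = -19*6^i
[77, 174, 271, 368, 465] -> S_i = 77 + 97*i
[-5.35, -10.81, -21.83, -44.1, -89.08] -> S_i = -5.35*2.02^i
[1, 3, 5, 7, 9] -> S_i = 1 + 2*i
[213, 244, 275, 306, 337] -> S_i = 213 + 31*i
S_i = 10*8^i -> [10, 80, 640, 5120, 40960]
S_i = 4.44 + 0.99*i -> [4.44, 5.43, 6.42, 7.41, 8.4]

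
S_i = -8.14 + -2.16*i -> [-8.14, -10.3, -12.46, -14.62, -16.78]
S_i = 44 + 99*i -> [44, 143, 242, 341, 440]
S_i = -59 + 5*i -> [-59, -54, -49, -44, -39]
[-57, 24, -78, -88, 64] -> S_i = Random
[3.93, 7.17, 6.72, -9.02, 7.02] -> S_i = Random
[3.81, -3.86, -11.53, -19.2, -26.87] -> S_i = 3.81 + -7.67*i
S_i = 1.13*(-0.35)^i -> [1.13, -0.4, 0.14, -0.05, 0.02]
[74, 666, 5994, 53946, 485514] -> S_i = 74*9^i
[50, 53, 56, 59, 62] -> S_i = 50 + 3*i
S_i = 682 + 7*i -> [682, 689, 696, 703, 710]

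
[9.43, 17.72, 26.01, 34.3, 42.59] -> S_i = 9.43 + 8.29*i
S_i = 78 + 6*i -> [78, 84, 90, 96, 102]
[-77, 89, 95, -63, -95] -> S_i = Random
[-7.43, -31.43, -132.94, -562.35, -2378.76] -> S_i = -7.43*4.23^i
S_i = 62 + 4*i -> [62, 66, 70, 74, 78]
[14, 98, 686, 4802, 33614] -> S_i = 14*7^i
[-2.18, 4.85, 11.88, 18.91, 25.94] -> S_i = -2.18 + 7.03*i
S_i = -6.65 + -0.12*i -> [-6.65, -6.77, -6.89, -7.01, -7.13]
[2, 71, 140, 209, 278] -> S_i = 2 + 69*i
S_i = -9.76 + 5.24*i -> [-9.76, -4.52, 0.72, 5.96, 11.2]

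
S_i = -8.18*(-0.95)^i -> [-8.18, 7.77, -7.38, 7.01, -6.66]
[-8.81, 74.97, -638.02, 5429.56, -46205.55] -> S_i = -8.81*(-8.51)^i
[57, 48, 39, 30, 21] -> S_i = 57 + -9*i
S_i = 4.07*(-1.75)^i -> [4.07, -7.12, 12.46, -21.81, 38.17]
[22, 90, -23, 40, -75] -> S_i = Random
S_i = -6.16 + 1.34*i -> [-6.16, -4.82, -3.48, -2.14, -0.8]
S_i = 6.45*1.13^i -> [6.45, 7.29, 8.24, 9.31, 10.52]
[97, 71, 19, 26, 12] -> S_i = Random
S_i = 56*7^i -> [56, 392, 2744, 19208, 134456]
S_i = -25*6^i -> [-25, -150, -900, -5400, -32400]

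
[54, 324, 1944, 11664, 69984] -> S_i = 54*6^i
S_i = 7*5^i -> [7, 35, 175, 875, 4375]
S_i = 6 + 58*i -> [6, 64, 122, 180, 238]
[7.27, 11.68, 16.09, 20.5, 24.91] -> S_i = 7.27 + 4.41*i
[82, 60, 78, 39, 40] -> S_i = Random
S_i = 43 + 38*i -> [43, 81, 119, 157, 195]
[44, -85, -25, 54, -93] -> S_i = Random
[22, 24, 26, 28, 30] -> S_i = 22 + 2*i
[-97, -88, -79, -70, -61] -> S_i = -97 + 9*i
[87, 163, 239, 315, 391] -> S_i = 87 + 76*i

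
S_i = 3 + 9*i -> [3, 12, 21, 30, 39]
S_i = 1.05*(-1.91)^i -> [1.05, -2.01, 3.83, -7.32, 13.97]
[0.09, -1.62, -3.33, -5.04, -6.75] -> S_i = 0.09 + -1.71*i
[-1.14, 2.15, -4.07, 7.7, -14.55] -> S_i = -1.14*(-1.89)^i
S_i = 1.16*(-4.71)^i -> [1.16, -5.46, 25.73, -121.21, 570.88]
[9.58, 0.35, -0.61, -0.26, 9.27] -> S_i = Random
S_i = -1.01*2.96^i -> [-1.01, -2.99, -8.85, -26.19, -77.53]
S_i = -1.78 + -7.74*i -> [-1.78, -9.52, -17.26, -25.0, -32.74]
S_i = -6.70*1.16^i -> [-6.7, -7.77, -9.02, -10.46, -12.13]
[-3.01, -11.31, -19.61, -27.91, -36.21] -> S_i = -3.01 + -8.30*i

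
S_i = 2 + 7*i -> [2, 9, 16, 23, 30]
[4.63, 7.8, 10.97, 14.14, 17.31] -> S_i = 4.63 + 3.17*i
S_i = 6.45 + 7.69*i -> [6.45, 14.14, 21.83, 29.52, 37.21]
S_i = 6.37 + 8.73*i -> [6.37, 15.1, 23.83, 32.56, 41.29]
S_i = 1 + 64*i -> [1, 65, 129, 193, 257]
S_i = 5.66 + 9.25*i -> [5.66, 14.91, 24.16, 33.41, 42.66]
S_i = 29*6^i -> [29, 174, 1044, 6264, 37584]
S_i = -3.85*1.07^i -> [-3.85, -4.12, -4.41, -4.72, -5.05]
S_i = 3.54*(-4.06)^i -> [3.54, -14.37, 58.35, -236.91, 961.85]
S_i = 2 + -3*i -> [2, -1, -4, -7, -10]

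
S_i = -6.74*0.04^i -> [-6.74, -0.27, -0.01, -0.0, -0.0]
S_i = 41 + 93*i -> [41, 134, 227, 320, 413]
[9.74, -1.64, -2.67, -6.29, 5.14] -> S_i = Random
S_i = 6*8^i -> [6, 48, 384, 3072, 24576]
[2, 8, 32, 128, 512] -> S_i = 2*4^i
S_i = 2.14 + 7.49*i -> [2.14, 9.63, 17.12, 24.61, 32.1]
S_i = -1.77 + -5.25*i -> [-1.77, -7.02, -12.27, -17.52, -22.77]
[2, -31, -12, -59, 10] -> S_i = Random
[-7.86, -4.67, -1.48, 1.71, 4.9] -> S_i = -7.86 + 3.19*i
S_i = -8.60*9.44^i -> [-8.6, -81.18, -766.38, -7234.6, -68294.61]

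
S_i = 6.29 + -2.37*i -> [6.29, 3.92, 1.55, -0.82, -3.19]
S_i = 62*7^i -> [62, 434, 3038, 21266, 148862]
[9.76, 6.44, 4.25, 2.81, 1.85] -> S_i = 9.76*0.66^i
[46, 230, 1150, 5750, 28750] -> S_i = 46*5^i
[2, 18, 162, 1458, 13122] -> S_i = 2*9^i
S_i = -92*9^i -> [-92, -828, -7452, -67068, -603612]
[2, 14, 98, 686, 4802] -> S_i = 2*7^i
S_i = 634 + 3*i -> [634, 637, 640, 643, 646]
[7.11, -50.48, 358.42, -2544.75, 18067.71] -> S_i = 7.11*(-7.10)^i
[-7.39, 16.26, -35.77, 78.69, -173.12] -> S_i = -7.39*(-2.20)^i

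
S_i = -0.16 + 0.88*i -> [-0.16, 0.72, 1.6, 2.48, 3.36]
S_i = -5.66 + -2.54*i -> [-5.66, -8.2, -10.74, -13.28, -15.82]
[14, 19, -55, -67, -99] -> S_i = Random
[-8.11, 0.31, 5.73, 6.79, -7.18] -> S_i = Random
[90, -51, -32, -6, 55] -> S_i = Random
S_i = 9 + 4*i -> [9, 13, 17, 21, 25]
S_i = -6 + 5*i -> [-6, -1, 4, 9, 14]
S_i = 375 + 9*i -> [375, 384, 393, 402, 411]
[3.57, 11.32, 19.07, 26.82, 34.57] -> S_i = 3.57 + 7.75*i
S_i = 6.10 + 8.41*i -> [6.1, 14.51, 22.92, 31.33, 39.74]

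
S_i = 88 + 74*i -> [88, 162, 236, 310, 384]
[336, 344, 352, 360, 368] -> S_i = 336 + 8*i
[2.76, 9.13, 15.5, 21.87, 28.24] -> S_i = 2.76 + 6.37*i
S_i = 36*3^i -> [36, 108, 324, 972, 2916]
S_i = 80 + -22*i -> [80, 58, 36, 14, -8]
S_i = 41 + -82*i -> [41, -41, -123, -205, -287]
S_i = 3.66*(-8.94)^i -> [3.66, -32.72, 292.52, -2615.13, 23379.28]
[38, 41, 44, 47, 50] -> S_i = 38 + 3*i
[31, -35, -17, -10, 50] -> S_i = Random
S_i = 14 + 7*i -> [14, 21, 28, 35, 42]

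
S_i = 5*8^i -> [5, 40, 320, 2560, 20480]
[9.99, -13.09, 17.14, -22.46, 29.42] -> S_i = 9.99*(-1.31)^i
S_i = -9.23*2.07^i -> [-9.23, -19.11, -39.55, -81.87, -169.47]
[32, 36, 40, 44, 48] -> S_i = 32 + 4*i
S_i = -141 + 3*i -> [-141, -138, -135, -132, -129]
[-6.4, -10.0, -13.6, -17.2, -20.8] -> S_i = -6.40 + -3.60*i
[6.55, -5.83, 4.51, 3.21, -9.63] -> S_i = Random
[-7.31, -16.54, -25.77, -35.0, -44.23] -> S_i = -7.31 + -9.23*i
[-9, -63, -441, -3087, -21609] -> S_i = -9*7^i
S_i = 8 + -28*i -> [8, -20, -48, -76, -104]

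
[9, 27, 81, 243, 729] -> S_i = 9*3^i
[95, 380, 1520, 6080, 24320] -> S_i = 95*4^i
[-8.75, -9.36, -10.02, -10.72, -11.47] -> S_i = -8.75*1.07^i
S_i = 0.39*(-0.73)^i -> [0.39, -0.28, 0.21, -0.15, 0.11]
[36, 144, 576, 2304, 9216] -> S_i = 36*4^i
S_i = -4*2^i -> [-4, -8, -16, -32, -64]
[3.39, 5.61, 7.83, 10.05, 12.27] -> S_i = 3.39 + 2.22*i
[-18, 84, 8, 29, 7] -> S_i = Random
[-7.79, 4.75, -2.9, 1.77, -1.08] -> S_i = -7.79*(-0.61)^i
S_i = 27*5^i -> [27, 135, 675, 3375, 16875]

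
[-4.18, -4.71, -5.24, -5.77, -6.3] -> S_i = -4.18 + -0.53*i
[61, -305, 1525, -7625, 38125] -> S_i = 61*-5^i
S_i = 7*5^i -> [7, 35, 175, 875, 4375]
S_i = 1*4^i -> [1, 4, 16, 64, 256]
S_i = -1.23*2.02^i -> [-1.23, -2.48, -5.02, -10.14, -20.48]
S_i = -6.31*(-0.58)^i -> [-6.31, 3.66, -2.12, 1.23, -0.71]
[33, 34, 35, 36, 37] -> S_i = 33 + 1*i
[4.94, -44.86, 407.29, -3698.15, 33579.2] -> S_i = 4.94*(-9.08)^i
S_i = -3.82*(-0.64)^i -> [-3.82, 2.44, -1.56, 1.0, -0.64]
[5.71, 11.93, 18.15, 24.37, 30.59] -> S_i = 5.71 + 6.22*i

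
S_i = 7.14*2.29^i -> [7.14, 16.35, 37.44, 85.74, 196.35]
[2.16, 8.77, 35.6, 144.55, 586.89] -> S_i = 2.16*4.06^i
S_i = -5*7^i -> [-5, -35, -245, -1715, -12005]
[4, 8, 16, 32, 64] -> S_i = 4*2^i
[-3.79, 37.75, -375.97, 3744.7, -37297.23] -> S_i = -3.79*(-9.96)^i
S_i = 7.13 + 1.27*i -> [7.13, 8.4, 9.67, 10.94, 12.21]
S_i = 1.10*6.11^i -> [1.1, 6.72, 41.07, 250.91, 1533.05]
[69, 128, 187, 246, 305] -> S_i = 69 + 59*i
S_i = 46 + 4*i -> [46, 50, 54, 58, 62]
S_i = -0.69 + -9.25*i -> [-0.69, -9.94, -19.19, -28.44, -37.69]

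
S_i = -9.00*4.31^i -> [-9.0, -38.79, -167.18, -720.57, -3105.64]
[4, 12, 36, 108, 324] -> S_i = 4*3^i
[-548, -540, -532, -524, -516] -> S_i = -548 + 8*i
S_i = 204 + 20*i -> [204, 224, 244, 264, 284]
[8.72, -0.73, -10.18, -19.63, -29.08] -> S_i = 8.72 + -9.45*i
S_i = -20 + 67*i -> [-20, 47, 114, 181, 248]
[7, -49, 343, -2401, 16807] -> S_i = 7*-7^i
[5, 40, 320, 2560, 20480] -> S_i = 5*8^i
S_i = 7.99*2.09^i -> [7.99, 16.7, 34.9, 72.94, 152.45]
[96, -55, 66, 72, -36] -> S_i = Random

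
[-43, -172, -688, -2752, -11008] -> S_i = -43*4^i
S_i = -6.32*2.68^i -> [-6.32, -16.94, -45.39, -121.65, -326.03]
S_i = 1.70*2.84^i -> [1.7, 4.83, 13.71, 38.94, 110.59]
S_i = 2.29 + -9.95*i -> [2.29, -7.66, -17.61, -27.56, -37.51]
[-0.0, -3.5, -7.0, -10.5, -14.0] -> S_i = -0.00 + -3.50*i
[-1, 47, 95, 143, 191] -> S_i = -1 + 48*i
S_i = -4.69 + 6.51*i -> [-4.69, 1.82, 8.33, 14.84, 21.35]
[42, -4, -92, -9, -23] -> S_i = Random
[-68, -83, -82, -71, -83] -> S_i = Random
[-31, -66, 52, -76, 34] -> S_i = Random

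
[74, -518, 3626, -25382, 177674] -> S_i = 74*-7^i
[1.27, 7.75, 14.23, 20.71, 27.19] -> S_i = 1.27 + 6.48*i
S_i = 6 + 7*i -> [6, 13, 20, 27, 34]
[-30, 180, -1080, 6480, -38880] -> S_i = -30*-6^i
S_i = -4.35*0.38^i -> [-4.35, -1.65, -0.63, -0.24, -0.09]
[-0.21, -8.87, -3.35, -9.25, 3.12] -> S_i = Random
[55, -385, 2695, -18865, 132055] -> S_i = 55*-7^i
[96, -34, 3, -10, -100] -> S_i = Random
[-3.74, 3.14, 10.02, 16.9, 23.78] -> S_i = -3.74 + 6.88*i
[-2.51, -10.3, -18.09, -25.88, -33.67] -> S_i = -2.51 + -7.79*i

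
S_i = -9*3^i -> [-9, -27, -81, -243, -729]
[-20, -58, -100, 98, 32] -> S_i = Random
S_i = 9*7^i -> [9, 63, 441, 3087, 21609]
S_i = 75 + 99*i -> [75, 174, 273, 372, 471]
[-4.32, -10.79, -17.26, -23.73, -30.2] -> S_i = -4.32 + -6.47*i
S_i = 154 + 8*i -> [154, 162, 170, 178, 186]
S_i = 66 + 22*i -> [66, 88, 110, 132, 154]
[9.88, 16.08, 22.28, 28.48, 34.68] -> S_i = 9.88 + 6.20*i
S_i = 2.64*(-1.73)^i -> [2.64, -4.57, 7.9, -13.67, 23.65]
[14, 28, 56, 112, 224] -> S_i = 14*2^i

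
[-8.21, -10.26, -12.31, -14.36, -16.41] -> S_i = -8.21 + -2.05*i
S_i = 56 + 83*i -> [56, 139, 222, 305, 388]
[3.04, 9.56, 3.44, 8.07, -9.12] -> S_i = Random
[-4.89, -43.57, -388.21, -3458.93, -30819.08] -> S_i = -4.89*8.91^i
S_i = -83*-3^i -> [-83, 249, -747, 2241, -6723]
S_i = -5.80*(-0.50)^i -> [-5.8, 2.9, -1.45, 0.72, -0.36]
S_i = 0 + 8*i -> [0, 8, 16, 24, 32]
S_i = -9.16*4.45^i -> [-9.16, -40.76, -181.39, -807.19, -3591.99]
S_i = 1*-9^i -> [1, -9, 81, -729, 6561]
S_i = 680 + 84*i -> [680, 764, 848, 932, 1016]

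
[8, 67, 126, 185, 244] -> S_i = 8 + 59*i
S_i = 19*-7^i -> [19, -133, 931, -6517, 45619]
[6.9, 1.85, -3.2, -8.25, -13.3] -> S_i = 6.90 + -5.05*i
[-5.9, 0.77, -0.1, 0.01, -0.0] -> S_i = -5.90*(-0.13)^i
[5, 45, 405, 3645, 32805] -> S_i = 5*9^i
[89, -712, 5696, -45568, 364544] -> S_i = 89*-8^i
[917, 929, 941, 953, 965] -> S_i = 917 + 12*i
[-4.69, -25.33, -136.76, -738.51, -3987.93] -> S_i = -4.69*5.40^i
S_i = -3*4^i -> [-3, -12, -48, -192, -768]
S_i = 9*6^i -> [9, 54, 324, 1944, 11664]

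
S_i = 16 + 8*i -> [16, 24, 32, 40, 48]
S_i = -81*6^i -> [-81, -486, -2916, -17496, -104976]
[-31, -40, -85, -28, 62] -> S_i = Random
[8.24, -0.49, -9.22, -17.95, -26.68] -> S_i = 8.24 + -8.73*i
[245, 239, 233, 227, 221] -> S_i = 245 + -6*i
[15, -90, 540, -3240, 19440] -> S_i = 15*-6^i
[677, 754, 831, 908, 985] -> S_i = 677 + 77*i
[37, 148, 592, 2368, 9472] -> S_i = 37*4^i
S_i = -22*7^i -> [-22, -154, -1078, -7546, -52822]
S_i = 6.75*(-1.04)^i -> [6.75, -7.02, 7.3, -7.59, 7.9]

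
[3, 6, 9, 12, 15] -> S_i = 3 + 3*i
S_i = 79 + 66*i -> [79, 145, 211, 277, 343]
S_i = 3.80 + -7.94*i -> [3.8, -4.14, -12.08, -20.02, -27.96]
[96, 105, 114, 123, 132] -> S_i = 96 + 9*i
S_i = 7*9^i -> [7, 63, 567, 5103, 45927]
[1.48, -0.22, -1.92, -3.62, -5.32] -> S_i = 1.48 + -1.70*i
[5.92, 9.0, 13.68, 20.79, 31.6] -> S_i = 5.92*1.52^i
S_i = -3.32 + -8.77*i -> [-3.32, -12.09, -20.86, -29.63, -38.4]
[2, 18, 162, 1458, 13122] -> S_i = 2*9^i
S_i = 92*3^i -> [92, 276, 828, 2484, 7452]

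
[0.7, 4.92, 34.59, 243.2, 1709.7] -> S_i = 0.70*7.03^i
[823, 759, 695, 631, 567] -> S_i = 823 + -64*i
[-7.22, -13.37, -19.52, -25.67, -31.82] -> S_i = -7.22 + -6.15*i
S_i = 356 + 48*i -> [356, 404, 452, 500, 548]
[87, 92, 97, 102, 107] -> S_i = 87 + 5*i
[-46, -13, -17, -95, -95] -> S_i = Random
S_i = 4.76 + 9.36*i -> [4.76, 14.12, 23.48, 32.84, 42.2]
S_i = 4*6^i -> [4, 24, 144, 864, 5184]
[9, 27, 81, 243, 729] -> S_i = 9*3^i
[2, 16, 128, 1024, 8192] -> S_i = 2*8^i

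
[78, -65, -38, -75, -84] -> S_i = Random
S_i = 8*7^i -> [8, 56, 392, 2744, 19208]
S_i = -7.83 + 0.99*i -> [-7.83, -6.84, -5.85, -4.86, -3.87]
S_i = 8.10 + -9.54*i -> [8.1, -1.44, -10.98, -20.52, -30.06]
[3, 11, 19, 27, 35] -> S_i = 3 + 8*i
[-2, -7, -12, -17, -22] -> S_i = -2 + -5*i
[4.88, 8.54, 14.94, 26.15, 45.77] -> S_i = 4.88*1.75^i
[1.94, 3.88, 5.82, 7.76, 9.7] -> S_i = 1.94 + 1.94*i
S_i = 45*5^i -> [45, 225, 1125, 5625, 28125]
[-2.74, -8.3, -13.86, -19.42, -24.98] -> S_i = -2.74 + -5.56*i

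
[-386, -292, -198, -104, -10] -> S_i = -386 + 94*i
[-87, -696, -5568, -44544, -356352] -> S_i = -87*8^i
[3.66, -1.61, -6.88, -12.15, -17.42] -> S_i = 3.66 + -5.27*i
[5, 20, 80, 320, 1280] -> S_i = 5*4^i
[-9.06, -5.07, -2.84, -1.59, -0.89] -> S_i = -9.06*0.56^i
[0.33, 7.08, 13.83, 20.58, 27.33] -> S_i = 0.33 + 6.75*i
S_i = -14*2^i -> [-14, -28, -56, -112, -224]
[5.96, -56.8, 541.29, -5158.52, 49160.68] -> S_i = 5.96*(-9.53)^i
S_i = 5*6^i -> [5, 30, 180, 1080, 6480]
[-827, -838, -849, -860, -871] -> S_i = -827 + -11*i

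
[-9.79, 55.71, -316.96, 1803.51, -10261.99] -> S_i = -9.79*(-5.69)^i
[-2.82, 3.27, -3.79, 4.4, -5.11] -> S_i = -2.82*(-1.16)^i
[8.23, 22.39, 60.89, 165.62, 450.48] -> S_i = 8.23*2.72^i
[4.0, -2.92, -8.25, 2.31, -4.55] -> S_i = Random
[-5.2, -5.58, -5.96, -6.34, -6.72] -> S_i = -5.20 + -0.38*i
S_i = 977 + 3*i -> [977, 980, 983, 986, 989]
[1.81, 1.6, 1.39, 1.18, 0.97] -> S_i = 1.81 + -0.21*i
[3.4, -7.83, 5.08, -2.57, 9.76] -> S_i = Random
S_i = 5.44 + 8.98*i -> [5.44, 14.42, 23.4, 32.38, 41.36]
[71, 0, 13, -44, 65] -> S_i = Random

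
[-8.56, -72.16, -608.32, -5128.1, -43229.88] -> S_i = -8.56*8.43^i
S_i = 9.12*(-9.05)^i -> [9.12, -82.54, 746.95, -6759.9, 61177.14]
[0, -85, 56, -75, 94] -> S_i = Random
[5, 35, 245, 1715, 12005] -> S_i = 5*7^i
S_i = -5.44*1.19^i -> [-5.44, -6.47, -7.7, -9.17, -10.91]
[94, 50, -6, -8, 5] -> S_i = Random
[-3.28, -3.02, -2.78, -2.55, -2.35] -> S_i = -3.28*0.92^i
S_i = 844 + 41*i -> [844, 885, 926, 967, 1008]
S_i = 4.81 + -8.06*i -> [4.81, -3.25, -11.31, -19.37, -27.43]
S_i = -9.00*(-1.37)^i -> [-9.0, 12.33, -16.89, 23.14, -31.7]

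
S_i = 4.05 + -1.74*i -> [4.05, 2.31, 0.57, -1.17, -2.91]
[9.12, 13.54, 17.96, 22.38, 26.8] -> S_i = 9.12 + 4.42*i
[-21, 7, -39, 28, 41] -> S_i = Random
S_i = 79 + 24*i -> [79, 103, 127, 151, 175]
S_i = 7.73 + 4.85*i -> [7.73, 12.58, 17.43, 22.28, 27.13]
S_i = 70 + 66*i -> [70, 136, 202, 268, 334]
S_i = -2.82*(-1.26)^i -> [-2.82, 3.55, -4.48, 5.64, -7.11]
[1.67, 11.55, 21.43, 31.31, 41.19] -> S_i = 1.67 + 9.88*i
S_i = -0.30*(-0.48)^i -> [-0.3, 0.14, -0.07, 0.03, -0.02]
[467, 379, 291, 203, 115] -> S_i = 467 + -88*i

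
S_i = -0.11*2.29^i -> [-0.11, -0.25, -0.58, -1.32, -3.03]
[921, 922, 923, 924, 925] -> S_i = 921 + 1*i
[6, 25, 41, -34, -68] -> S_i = Random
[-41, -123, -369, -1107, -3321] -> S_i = -41*3^i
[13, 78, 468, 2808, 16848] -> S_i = 13*6^i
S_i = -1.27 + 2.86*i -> [-1.27, 1.59, 4.45, 7.31, 10.17]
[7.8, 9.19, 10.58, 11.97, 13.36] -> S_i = 7.80 + 1.39*i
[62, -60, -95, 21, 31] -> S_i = Random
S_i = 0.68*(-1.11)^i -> [0.68, -0.75, 0.84, -0.93, 1.03]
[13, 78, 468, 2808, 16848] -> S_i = 13*6^i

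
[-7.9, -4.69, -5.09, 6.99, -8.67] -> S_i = Random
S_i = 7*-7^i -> [7, -49, 343, -2401, 16807]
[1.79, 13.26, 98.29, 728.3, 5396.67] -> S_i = 1.79*7.41^i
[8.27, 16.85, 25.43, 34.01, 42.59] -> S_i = 8.27 + 8.58*i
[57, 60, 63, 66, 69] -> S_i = 57 + 3*i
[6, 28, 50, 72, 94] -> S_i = 6 + 22*i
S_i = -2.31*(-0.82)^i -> [-2.31, 1.89, -1.55, 1.27, -1.04]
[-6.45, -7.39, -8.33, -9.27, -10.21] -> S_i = -6.45 + -0.94*i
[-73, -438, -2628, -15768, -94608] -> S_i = -73*6^i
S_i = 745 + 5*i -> [745, 750, 755, 760, 765]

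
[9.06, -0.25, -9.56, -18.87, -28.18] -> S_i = 9.06 + -9.31*i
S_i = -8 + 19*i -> [-8, 11, 30, 49, 68]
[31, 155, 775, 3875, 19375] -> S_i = 31*5^i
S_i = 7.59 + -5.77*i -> [7.59, 1.82, -3.95, -9.72, -15.49]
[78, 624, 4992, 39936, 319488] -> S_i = 78*8^i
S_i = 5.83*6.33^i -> [5.83, 36.9, 233.6, 1478.7, 9360.16]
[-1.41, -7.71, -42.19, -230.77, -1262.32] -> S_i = -1.41*5.47^i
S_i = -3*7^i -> [-3, -21, -147, -1029, -7203]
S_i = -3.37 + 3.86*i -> [-3.37, 0.49, 4.35, 8.21, 12.07]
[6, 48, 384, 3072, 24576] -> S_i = 6*8^i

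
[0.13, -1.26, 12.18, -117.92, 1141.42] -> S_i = 0.13*(-9.68)^i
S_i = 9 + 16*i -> [9, 25, 41, 57, 73]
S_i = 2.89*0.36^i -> [2.89, 1.04, 0.37, 0.13, 0.05]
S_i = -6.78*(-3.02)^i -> [-6.78, 20.48, -61.84, 186.75, -563.97]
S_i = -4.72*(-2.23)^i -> [-4.72, 10.53, -23.47, 52.34, -116.72]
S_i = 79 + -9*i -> [79, 70, 61, 52, 43]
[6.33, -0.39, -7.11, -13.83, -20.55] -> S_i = 6.33 + -6.72*i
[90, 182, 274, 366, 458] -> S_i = 90 + 92*i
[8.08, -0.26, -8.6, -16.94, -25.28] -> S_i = 8.08 + -8.34*i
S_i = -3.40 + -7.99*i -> [-3.4, -11.39, -19.38, -27.37, -35.36]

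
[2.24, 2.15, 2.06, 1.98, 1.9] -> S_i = 2.24*0.96^i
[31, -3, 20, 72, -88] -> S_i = Random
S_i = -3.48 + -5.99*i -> [-3.48, -9.47, -15.46, -21.45, -27.44]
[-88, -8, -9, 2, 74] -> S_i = Random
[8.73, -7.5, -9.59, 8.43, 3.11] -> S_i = Random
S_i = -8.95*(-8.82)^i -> [-8.95, 78.94, -696.24, 6140.85, -54162.33]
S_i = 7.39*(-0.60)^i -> [7.39, -4.43, 2.66, -1.6, 0.96]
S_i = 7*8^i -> [7, 56, 448, 3584, 28672]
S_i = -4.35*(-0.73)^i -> [-4.35, 3.18, -2.32, 1.69, -1.24]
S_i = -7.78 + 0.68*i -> [-7.78, -7.1, -6.42, -5.74, -5.06]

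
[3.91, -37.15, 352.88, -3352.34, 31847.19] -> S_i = 3.91*(-9.50)^i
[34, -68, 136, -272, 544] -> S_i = 34*-2^i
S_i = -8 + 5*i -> [-8, -3, 2, 7, 12]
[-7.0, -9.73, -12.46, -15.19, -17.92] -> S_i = -7.00 + -2.73*i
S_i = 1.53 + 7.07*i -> [1.53, 8.6, 15.67, 22.74, 29.81]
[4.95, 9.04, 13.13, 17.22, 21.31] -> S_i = 4.95 + 4.09*i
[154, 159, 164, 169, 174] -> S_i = 154 + 5*i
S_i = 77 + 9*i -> [77, 86, 95, 104, 113]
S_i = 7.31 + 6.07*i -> [7.31, 13.38, 19.45, 25.52, 31.59]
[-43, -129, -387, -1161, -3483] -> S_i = -43*3^i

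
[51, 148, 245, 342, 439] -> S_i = 51 + 97*i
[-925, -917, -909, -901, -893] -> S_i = -925 + 8*i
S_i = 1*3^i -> [1, 3, 9, 27, 81]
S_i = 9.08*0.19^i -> [9.08, 1.73, 0.33, 0.06, 0.01]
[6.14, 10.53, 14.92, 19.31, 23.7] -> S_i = 6.14 + 4.39*i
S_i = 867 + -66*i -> [867, 801, 735, 669, 603]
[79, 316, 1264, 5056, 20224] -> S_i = 79*4^i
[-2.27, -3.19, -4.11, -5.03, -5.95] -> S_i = -2.27 + -0.92*i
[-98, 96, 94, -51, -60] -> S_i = Random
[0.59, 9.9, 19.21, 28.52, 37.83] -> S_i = 0.59 + 9.31*i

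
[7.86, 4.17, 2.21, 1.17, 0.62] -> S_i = 7.86*0.53^i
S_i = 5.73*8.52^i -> [5.73, 48.82, 415.94, 3543.83, 30193.47]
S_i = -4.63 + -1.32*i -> [-4.63, -5.95, -7.27, -8.59, -9.91]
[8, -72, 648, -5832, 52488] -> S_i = 8*-9^i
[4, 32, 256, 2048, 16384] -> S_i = 4*8^i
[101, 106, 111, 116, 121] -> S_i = 101 + 5*i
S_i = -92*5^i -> [-92, -460, -2300, -11500, -57500]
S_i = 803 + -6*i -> [803, 797, 791, 785, 779]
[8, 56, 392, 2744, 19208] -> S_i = 8*7^i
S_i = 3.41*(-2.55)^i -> [3.41, -8.7, 22.17, -56.54, 144.18]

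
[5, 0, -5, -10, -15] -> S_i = 5 + -5*i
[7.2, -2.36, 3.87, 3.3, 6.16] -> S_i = Random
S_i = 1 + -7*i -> [1, -6, -13, -20, -27]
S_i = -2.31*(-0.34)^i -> [-2.31, 0.79, -0.27, 0.09, -0.03]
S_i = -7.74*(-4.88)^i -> [-7.74, 37.77, -184.32, 899.5, -4389.55]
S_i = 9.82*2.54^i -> [9.82, 24.94, 63.35, 160.92, 408.74]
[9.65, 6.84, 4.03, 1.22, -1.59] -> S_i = 9.65 + -2.81*i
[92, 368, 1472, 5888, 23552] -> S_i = 92*4^i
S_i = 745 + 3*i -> [745, 748, 751, 754, 757]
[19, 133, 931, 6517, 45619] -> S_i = 19*7^i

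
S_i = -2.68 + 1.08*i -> [-2.68, -1.6, -0.52, 0.56, 1.64]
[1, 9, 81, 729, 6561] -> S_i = 1*9^i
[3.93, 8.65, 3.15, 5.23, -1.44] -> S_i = Random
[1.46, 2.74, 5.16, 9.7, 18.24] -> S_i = 1.46*1.88^i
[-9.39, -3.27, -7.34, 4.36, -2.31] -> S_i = Random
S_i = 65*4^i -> [65, 260, 1040, 4160, 16640]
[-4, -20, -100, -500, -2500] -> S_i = -4*5^i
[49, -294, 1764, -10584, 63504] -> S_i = 49*-6^i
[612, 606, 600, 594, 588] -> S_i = 612 + -6*i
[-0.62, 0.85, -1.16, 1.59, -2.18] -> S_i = -0.62*(-1.37)^i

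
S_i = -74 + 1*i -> [-74, -73, -72, -71, -70]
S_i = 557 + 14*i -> [557, 571, 585, 599, 613]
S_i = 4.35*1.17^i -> [4.35, 5.09, 5.95, 6.97, 8.15]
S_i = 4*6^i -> [4, 24, 144, 864, 5184]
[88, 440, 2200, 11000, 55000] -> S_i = 88*5^i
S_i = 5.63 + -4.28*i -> [5.63, 1.35, -2.93, -7.21, -11.49]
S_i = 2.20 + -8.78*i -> [2.2, -6.58, -15.36, -24.14, -32.92]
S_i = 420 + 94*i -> [420, 514, 608, 702, 796]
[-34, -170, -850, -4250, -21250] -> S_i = -34*5^i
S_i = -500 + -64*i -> [-500, -564, -628, -692, -756]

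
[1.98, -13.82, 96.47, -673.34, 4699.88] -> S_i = 1.98*(-6.98)^i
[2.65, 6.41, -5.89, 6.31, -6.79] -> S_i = Random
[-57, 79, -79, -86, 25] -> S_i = Random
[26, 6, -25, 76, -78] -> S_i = Random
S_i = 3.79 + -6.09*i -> [3.79, -2.3, -8.39, -14.48, -20.57]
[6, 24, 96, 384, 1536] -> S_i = 6*4^i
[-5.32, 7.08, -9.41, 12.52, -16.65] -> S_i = -5.32*(-1.33)^i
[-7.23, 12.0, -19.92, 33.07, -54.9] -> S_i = -7.23*(-1.66)^i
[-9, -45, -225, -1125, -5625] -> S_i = -9*5^i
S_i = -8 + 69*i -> [-8, 61, 130, 199, 268]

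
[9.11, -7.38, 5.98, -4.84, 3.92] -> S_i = 9.11*(-0.81)^i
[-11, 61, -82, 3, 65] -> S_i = Random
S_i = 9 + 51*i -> [9, 60, 111, 162, 213]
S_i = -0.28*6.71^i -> [-0.28, -1.88, -12.61, -84.59, -567.61]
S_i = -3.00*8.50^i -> [-3.0, -25.5, -216.75, -1842.38, -15660.19]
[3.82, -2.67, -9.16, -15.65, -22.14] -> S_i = 3.82 + -6.49*i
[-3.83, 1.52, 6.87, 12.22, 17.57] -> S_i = -3.83 + 5.35*i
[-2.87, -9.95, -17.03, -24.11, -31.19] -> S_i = -2.87 + -7.08*i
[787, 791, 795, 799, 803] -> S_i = 787 + 4*i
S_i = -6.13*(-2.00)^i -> [-6.13, 12.26, -24.52, 49.04, -98.08]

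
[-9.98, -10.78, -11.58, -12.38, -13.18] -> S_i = -9.98 + -0.80*i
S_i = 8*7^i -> [8, 56, 392, 2744, 19208]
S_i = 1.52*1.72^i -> [1.52, 2.61, 4.5, 7.73, 13.3]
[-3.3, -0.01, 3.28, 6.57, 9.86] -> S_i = -3.30 + 3.29*i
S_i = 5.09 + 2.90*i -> [5.09, 7.99, 10.89, 13.79, 16.69]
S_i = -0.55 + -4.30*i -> [-0.55, -4.85, -9.15, -13.45, -17.75]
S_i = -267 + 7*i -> [-267, -260, -253, -246, -239]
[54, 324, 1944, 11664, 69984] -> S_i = 54*6^i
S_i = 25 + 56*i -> [25, 81, 137, 193, 249]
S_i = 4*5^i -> [4, 20, 100, 500, 2500]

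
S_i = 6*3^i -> [6, 18, 54, 162, 486]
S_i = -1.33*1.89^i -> [-1.33, -2.51, -4.75, -8.98, -16.97]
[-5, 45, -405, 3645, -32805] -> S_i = -5*-9^i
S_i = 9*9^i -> [9, 81, 729, 6561, 59049]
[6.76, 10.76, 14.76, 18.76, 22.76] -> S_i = 6.76 + 4.00*i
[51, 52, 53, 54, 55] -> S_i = 51 + 1*i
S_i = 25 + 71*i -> [25, 96, 167, 238, 309]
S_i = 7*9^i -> [7, 63, 567, 5103, 45927]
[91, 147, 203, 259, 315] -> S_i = 91 + 56*i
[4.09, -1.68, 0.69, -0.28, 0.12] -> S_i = 4.09*(-0.41)^i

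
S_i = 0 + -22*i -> [0, -22, -44, -66, -88]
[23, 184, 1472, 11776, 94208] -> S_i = 23*8^i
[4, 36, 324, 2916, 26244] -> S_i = 4*9^i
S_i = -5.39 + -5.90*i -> [-5.39, -11.29, -17.19, -23.09, -28.99]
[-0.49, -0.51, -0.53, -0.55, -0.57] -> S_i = -0.49 + -0.02*i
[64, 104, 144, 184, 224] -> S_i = 64 + 40*i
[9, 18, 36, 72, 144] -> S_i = 9*2^i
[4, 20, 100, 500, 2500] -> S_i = 4*5^i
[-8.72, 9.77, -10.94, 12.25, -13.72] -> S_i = -8.72*(-1.12)^i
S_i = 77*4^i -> [77, 308, 1232, 4928, 19712]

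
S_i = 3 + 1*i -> [3, 4, 5, 6, 7]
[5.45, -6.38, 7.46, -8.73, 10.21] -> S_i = 5.45*(-1.17)^i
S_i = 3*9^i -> [3, 27, 243, 2187, 19683]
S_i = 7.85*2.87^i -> [7.85, 22.53, 64.66, 185.57, 532.6]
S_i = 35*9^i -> [35, 315, 2835, 25515, 229635]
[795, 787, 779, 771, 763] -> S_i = 795 + -8*i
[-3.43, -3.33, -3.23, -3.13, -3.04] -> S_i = -3.43*0.97^i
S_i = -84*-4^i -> [-84, 336, -1344, 5376, -21504]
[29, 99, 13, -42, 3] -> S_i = Random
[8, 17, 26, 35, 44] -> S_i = 8 + 9*i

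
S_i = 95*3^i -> [95, 285, 855, 2565, 7695]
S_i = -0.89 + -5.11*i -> [-0.89, -6.0, -11.11, -16.22, -21.33]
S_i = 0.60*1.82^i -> [0.6, 1.09, 1.99, 3.62, 6.58]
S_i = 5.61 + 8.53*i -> [5.61, 14.14, 22.67, 31.2, 39.73]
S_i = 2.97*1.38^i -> [2.97, 4.1, 5.66, 7.81, 10.77]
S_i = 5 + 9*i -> [5, 14, 23, 32, 41]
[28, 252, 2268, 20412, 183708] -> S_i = 28*9^i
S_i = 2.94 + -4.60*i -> [2.94, -1.66, -6.26, -10.86, -15.46]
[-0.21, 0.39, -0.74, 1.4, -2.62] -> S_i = -0.21*(-1.88)^i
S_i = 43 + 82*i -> [43, 125, 207, 289, 371]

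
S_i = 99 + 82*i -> [99, 181, 263, 345, 427]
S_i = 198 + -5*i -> [198, 193, 188, 183, 178]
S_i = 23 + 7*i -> [23, 30, 37, 44, 51]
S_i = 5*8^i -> [5, 40, 320, 2560, 20480]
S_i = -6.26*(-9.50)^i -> [-6.26, 59.47, -564.96, 5367.17, -50988.09]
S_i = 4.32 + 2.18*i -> [4.32, 6.5, 8.68, 10.86, 13.04]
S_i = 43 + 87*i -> [43, 130, 217, 304, 391]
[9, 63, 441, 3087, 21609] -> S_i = 9*7^i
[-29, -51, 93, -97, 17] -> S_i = Random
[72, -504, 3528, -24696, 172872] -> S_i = 72*-7^i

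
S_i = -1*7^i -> [-1, -7, -49, -343, -2401]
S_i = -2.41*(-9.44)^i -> [-2.41, 22.75, -214.76, 2027.37, -19138.37]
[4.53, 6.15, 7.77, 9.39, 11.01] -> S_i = 4.53 + 1.62*i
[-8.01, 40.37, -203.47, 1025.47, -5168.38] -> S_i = -8.01*(-5.04)^i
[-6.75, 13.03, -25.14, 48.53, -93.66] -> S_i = -6.75*(-1.93)^i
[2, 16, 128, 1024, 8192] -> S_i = 2*8^i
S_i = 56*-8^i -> [56, -448, 3584, -28672, 229376]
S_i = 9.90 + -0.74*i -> [9.9, 9.16, 8.42, 7.68, 6.94]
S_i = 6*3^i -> [6, 18, 54, 162, 486]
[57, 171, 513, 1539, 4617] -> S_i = 57*3^i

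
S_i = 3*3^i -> [3, 9, 27, 81, 243]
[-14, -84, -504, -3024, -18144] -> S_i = -14*6^i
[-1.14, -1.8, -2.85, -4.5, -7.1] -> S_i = -1.14*1.58^i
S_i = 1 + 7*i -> [1, 8, 15, 22, 29]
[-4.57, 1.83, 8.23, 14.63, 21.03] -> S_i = -4.57 + 6.40*i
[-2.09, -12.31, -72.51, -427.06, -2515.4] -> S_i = -2.09*5.89^i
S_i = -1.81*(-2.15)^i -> [-1.81, 3.89, -8.37, 17.99, -38.68]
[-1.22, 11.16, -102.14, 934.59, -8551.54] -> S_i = -1.22*(-9.15)^i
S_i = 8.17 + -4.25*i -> [8.17, 3.92, -0.33, -4.58, -8.83]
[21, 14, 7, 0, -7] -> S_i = 21 + -7*i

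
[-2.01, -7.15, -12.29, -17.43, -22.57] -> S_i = -2.01 + -5.14*i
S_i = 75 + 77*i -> [75, 152, 229, 306, 383]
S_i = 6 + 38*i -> [6, 44, 82, 120, 158]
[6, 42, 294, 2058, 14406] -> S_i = 6*7^i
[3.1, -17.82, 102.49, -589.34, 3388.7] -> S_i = 3.10*(-5.75)^i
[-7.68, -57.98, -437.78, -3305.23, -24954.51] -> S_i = -7.68*7.55^i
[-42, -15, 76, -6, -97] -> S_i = Random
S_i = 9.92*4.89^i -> [9.92, 48.51, 237.21, 1159.95, 5672.14]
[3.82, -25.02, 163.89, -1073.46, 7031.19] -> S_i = 3.82*(-6.55)^i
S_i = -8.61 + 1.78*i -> [-8.61, -6.83, -5.05, -3.27, -1.49]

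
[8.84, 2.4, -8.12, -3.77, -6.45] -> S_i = Random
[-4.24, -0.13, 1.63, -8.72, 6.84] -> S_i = Random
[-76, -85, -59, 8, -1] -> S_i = Random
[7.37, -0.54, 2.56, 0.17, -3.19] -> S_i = Random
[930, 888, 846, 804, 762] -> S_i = 930 + -42*i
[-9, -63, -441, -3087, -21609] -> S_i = -9*7^i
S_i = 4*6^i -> [4, 24, 144, 864, 5184]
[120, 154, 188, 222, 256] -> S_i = 120 + 34*i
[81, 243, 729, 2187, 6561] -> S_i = 81*3^i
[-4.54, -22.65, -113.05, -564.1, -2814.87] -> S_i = -4.54*4.99^i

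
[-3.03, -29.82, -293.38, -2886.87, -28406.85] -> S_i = -3.03*9.84^i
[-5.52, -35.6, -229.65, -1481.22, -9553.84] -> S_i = -5.52*6.45^i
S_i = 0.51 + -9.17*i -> [0.51, -8.66, -17.83, -27.0, -36.17]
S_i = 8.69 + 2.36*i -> [8.69, 11.05, 13.41, 15.77, 18.13]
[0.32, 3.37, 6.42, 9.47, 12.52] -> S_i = 0.32 + 3.05*i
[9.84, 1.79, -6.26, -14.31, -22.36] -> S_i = 9.84 + -8.05*i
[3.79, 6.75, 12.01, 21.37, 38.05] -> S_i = 3.79*1.78^i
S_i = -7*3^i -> [-7, -21, -63, -189, -567]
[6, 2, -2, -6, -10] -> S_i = 6 + -4*i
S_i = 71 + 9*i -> [71, 80, 89, 98, 107]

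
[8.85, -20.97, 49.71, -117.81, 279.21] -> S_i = 8.85*(-2.37)^i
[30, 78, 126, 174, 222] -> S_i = 30 + 48*i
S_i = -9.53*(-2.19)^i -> [-9.53, 20.87, -45.71, 100.1, -219.21]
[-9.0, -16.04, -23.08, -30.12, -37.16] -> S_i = -9.00 + -7.04*i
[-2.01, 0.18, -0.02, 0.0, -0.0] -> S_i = -2.01*(-0.09)^i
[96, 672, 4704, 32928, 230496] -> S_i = 96*7^i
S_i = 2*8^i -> [2, 16, 128, 1024, 8192]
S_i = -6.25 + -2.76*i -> [-6.25, -9.01, -11.77, -14.53, -17.29]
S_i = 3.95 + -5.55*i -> [3.95, -1.6, -7.15, -12.7, -18.25]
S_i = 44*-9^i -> [44, -396, 3564, -32076, 288684]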